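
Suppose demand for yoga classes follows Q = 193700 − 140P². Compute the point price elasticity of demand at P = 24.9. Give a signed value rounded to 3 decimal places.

dQ/dP = −2·140·P = -6972. At P = 24.9, Q = 106898.6.
Ed = (dQ/dP)·(P/Q) = (-6972) × (24.9/106898.6) = -1.62399…

-1.624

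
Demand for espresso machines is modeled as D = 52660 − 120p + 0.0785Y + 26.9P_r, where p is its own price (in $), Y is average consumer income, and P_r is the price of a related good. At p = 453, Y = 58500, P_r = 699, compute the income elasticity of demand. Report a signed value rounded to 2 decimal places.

At the given values, D = 52660 − 120(453) + 0.0785(58500) + 26.9(699) = 21695.35.
∂D/∂Y = 0.0785.
E = (0.0785) × (58500/21695.35) = 0.2116…

0.21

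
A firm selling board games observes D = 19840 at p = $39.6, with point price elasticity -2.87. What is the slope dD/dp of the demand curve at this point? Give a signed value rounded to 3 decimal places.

Ed = (dD/dp)·(p/D) ⇒ dD/dp = Ed·D/p = (-2.87)·19840/39.6 = -1437.89898…

-1437.899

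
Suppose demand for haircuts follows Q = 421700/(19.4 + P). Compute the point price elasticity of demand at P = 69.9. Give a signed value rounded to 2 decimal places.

dQ/dP = −421700/(19.4 + P)² = -52.8811. At P = 69.9, Q = 4722.28.
Ed = (dQ/dP)·(P/Q) = (-52.8811) × (69.9/4722.28) = -0.7827…

-0.78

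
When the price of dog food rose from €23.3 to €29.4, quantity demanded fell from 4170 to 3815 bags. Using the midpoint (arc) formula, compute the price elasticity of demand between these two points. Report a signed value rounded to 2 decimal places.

-0.38

%ΔQ = (3815 − 4170) / [(4170 + 3815)/2] = -355/3992.5 = -0.088916…
%ΔP = (29.4 − 23.3) / [(23.3 + 29.4)/2] = 6.1/26.35 = 0.231499…
Arc Ed = %ΔQ / %ΔP = (-355/3992.5) / (6.1/26.35) = -0.3840…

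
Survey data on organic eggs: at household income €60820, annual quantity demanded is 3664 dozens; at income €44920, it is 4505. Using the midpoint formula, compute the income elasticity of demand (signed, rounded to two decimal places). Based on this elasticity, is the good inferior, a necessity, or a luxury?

%ΔQ = (4505 − 3664)/[( 3664 + 4505)/2] = 841/4084.5 = 0.205900…
%ΔIncome = (44920 − 60820)/[( 60820 + 44920)/2] = -15900/52870 = -0.300737…
E_income = (841/4084.5) / (-15900/52870) = -0.6846…
E_income < 0 ⇒ inferior good.

-0.68; inferior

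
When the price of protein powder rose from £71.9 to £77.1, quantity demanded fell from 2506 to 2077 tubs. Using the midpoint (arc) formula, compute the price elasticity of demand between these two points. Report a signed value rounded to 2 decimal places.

%ΔQ = (2077 − 2506) / [(2506 + 2077)/2] = -429/2291.5 = -0.187213…
%ΔP = (77.1 − 71.9) / [(71.9 + 77.1)/2] = 5.2/74.5 = 0.069798…
Arc Ed = %ΔQ / %ΔP = (-429/2291.5) / (5.2/74.5) = -2.6821…

-2.68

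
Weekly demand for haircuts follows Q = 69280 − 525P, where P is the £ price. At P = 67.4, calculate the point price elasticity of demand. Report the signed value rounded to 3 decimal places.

dQ/dP = −525. At P = 67.4, Q = 69280 − 525(67.4) = 33895.
Ed = (dQ/dP)·(P/Q) = −525 × (67.4/33895) = -1.04395…

-1.044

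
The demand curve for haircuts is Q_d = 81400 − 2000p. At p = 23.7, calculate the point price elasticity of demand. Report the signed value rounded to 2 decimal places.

dQ_d/dp = −2000. At p = 23.7, Q_d = 81400 − 2000(23.7) = 34000.
Ed = (dQ_d/dp)·(p/Q_d) = −2000 × (23.7/34000) = -1.3941…

-1.39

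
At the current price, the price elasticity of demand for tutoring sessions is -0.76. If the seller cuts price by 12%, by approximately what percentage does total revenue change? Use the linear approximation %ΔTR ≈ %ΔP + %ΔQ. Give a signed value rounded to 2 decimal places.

%ΔQ ≈ Ed × %ΔP = (-0.76) × (-12%) = +9.1200%
%ΔTR ≈ %ΔP + %ΔQ = (-12%) + (+9.1200%) = -2.8800%

-2.88%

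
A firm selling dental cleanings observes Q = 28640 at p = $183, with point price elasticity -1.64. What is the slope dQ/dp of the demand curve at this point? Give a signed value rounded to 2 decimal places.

Ed = (dQ/dp)·(p/Q) ⇒ dQ/dp = Ed·Q/p = (-1.64)·28640/183 = -256.6644…

-256.66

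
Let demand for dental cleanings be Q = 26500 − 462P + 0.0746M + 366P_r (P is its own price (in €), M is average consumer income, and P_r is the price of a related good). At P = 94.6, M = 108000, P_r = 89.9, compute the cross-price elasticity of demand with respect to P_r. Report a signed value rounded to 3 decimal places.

At the given values, Q = 26500 − 462(94.6) + 0.0746(108000) + 366(89.9) = 23755.
∂Q/∂P_r = 366.
E = (366) × (89.9/23755) = 1.38511…

1.385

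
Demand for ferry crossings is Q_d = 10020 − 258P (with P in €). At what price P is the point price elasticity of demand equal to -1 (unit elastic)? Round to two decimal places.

Ed = −258P/(10020 − 258P). Set this equal to -1:
258P = 1·(10020 − 258P) ⇒ 258P(1 + 1) = 1·10020
P = 1·10020 / (258·2) = 19.4186…

19.42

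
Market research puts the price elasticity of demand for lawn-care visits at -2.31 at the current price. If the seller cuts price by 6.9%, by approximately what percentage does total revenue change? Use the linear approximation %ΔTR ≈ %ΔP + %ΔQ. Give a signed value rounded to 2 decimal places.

+9.04%

%ΔQ ≈ Ed × %ΔP = (-2.31) × (-6.9%) = +15.9390%
%ΔTR ≈ %ΔP + %ΔQ = (-6.9%) + (+15.9390%) = +9.0390%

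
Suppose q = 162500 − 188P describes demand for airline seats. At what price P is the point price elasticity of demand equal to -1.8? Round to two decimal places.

555.66

Ed = −188P/(162500 − 188P). Set this equal to -1.8:
188P = 1.8·(162500 − 188P) ⇒ 188P(1 + 1.8) = 1.8·162500
P = 1.8·162500 / (188·2.8) = 555.6610…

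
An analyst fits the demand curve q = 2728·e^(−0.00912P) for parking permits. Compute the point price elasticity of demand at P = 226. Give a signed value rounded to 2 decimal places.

-2.06

dq/dP = −0.00912·q = -3.16742. At P = 226, q = 347.305.
Ed = (dq/dP)·(P/q) = (-3.16742) × (226/347.305) = -2.0611…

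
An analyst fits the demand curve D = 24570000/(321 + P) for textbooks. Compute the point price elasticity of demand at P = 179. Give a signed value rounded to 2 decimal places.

-0.36

dD/dP = −24570000/(321 + P)² = -98.28. At P = 179, D = 49140.
Ed = (dD/dP)·(P/D) = (-98.28) × (179/49140) = -0.358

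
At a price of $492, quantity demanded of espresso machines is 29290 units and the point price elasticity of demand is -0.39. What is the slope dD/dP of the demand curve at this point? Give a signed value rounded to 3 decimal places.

Ed = (dD/dP)·(P/D) ⇒ dD/dP = Ed·D/P = (-0.39)·29290/492 = -23.21768…

-23.218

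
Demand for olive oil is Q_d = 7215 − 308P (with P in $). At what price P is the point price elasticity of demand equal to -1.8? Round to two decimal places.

Ed = −308P/(7215 − 308P). Set this equal to -1.8:
308P = 1.8·(7215 − 308P) ⇒ 308P(1 + 1.8) = 1.8·7215
P = 1.8·7215 / (308·2.8) = 15.0591…

15.06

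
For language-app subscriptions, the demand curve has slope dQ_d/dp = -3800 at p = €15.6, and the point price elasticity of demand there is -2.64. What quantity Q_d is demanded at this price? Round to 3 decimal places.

Ed = (dQ_d/dp)·(p/Q_d) ⇒ Q_d = (dQ_d/dp)·p/Ed = (-3800)·15.6/(-2.64) = 22454.54545…

22454.545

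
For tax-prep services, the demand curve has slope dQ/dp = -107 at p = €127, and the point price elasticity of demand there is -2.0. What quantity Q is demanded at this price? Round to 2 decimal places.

Ed = (dQ/dp)·(p/Q) ⇒ Q = (dQ/dp)·p/Ed = (-107)·127/(-2.0) = 6794.5

6794.50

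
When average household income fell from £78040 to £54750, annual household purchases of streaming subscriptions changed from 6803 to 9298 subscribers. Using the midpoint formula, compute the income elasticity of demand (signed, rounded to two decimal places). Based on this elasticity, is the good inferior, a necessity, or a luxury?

%ΔQ = (9298 − 6803)/[( 6803 + 9298)/2] = 2495/8050.5 = 0.309918…
%ΔIncome = (54750 − 78040)/[( 78040 + 54750)/2] = -23290/66395 = -0.350779…
E_income = (2495/8050.5) / (-23290/66395) = -0.8835…
E_income < 0 ⇒ inferior good.

-0.88; inferior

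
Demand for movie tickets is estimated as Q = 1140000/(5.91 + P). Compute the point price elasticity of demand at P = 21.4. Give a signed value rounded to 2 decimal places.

-0.78

dQ/dP = −1140000/(5.91 + P)² = -1528.49. At P = 21.4, Q = 41743.
Ed = (dQ/dP)·(P/Q) = (-1528.49) × (21.4/41743) = -0.7835…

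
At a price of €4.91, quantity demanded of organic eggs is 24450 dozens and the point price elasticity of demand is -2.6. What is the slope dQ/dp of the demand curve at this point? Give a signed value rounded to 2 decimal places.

Ed = (dQ/dp)·(p/Q) ⇒ dQ/dp = Ed·Q/p = (-2.6)·24450/4.91 = -12947.0468…

-12947.05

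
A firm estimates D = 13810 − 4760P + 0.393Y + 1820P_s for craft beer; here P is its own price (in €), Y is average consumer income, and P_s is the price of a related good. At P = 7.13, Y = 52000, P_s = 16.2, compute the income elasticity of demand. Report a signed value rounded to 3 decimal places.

At the given values, D = 13810 − 4760(7.13) + 0.393(52000) + 1820(16.2) = 29791.2.
∂D/∂Y = 0.393.
E = (0.393) × (52000/29791.2) = 0.68597…

0.686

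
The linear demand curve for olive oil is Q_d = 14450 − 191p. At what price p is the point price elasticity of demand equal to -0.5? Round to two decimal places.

Ed = −191p/(14450 − 191p). Set this equal to -0.5:
191p = 0.5·(14450 − 191p) ⇒ 191p(1 + 0.5) = 0.5·14450
p = 0.5·14450 / (191·1.5) = 25.2181…

25.22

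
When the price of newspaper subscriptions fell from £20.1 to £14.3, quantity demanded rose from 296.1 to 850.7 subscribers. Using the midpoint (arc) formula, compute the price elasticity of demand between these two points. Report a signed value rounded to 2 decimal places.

%ΔQ = (850.7 − 296.1) / [(296.1 + 850.7)/2] = 554.6/573.4 = 0.967213…
%ΔP = (14.3 − 20.1) / [(20.1 + 14.3)/2] = -5.8/17.2 = -0.337209…
Arc Ed = %ΔQ / %ΔP = (554.6/573.4) / (-5.8/17.2) = -2.8682…

-2.87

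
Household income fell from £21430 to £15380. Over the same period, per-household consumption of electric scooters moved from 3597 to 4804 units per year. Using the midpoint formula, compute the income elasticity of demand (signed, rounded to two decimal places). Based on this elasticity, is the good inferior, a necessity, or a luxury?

-0.87; inferior

%ΔQ = (4804 − 3597)/[( 3597 + 4804)/2] = 1207/4200.5 = 0.287346…
%ΔIncome = (15380 − 21430)/[( 21430 + 15380)/2] = -6050/18405 = -0.328715…
E_income = (1207/4200.5) / (-6050/18405) = -0.8741…
E_income < 0 ⇒ inferior good.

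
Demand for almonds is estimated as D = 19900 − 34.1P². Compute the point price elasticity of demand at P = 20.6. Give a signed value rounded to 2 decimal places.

dD/dP = −2·34.1·P = -1404.92. At P = 20.6, D = 5429.324.
Ed = (dD/dP)·(P/D) = (-1404.92) × (20.6/5429.324) = -5.3305…

-5.33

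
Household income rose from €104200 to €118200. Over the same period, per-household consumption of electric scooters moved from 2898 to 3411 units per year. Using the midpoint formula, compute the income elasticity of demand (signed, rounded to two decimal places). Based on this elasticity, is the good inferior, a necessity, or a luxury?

1.29; luxury

%ΔQ = (3411 − 2898)/[( 2898 + 3411)/2] = 513/3154.5 = 0.162624…
%ΔIncome = (118200 − 104200)/[( 104200 + 118200)/2] = 14000/111200 = 0.125899…
E_income = (513/3154.5) / (14000/111200) = 1.2917…
E_income > 1 ⇒ normal good, luxury.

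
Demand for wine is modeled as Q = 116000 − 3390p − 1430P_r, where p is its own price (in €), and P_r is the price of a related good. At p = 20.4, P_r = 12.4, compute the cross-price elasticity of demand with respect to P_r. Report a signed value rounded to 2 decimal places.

At the given values, Q = 116000 − 3390(20.4) − 1430(12.4) = 29112.
∂Q/∂P_r = -1430.
E = (-1430) × (12.4/29112) = -0.6090…

-0.61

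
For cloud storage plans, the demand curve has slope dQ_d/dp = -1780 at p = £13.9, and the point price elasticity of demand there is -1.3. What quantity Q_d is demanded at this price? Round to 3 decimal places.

Ed = (dQ_d/dp)·(p/Q_d) ⇒ Q_d = (dQ_d/dp)·p/Ed = (-1780)·13.9/(-1.3) = 19032.30769…

19032.308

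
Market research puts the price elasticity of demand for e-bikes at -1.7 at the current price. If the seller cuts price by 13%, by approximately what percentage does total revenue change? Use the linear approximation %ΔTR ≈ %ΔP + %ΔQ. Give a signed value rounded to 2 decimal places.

%ΔQ ≈ Ed × %ΔP = (-1.7) × (-13%) = +22.1000%
%ΔTR ≈ %ΔP + %ΔQ = (-13%) + (+22.1000%) = +9.1000%

+9.10%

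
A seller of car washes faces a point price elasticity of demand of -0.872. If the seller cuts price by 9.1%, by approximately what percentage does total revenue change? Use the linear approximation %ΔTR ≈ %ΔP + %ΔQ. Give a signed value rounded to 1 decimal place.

-1.2%

%ΔQ ≈ Ed × %ΔP = (-0.872) × (-9.1%) = +7.9352%
%ΔTR ≈ %ΔP + %ΔQ = (-9.1%) + (+7.9352%) = -1.1648%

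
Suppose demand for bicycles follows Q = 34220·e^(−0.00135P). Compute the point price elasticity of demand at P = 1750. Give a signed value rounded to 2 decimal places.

-2.36

dQ/dP = −0.00135·Q = -4.35104. At P = 1750, Q = 3222.99.
Ed = (dQ/dP)·(P/Q) = (-4.35104) × (1750/3222.99) = -2.3625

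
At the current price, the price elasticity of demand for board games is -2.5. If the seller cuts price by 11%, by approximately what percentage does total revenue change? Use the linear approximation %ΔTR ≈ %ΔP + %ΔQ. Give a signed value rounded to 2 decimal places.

%ΔQ ≈ Ed × %ΔP = (-2.5) × (-11%) = +27.5000%
%ΔTR ≈ %ΔP + %ΔQ = (-11%) + (+27.5000%) = +16.5000%

+16.50%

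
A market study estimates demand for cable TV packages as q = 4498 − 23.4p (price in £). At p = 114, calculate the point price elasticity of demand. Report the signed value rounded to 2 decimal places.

-1.46

dq/dp = −23.4. At p = 114, q = 4498 − 23.4(114) = 1830.4.
Ed = (dq/dp)·(p/q) = −23.4 × (114/1830.4) = -1.4573…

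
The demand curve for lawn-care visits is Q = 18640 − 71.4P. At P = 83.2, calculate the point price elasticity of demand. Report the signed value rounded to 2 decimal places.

-0.47

dQ/dP = −71.4. At P = 83.2, Q = 18640 − 71.4(83.2) = 12699.52.
Ed = (dQ/dP)·(P/Q) = −71.4 × (83.2/12699.52) = -0.4677…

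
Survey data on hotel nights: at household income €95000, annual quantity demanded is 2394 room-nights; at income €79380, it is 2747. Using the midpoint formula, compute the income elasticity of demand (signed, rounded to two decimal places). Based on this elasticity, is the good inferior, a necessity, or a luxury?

-0.77; inferior

%ΔQ = (2747 − 2394)/[( 2394 + 2747)/2] = 353/2570.5 = 0.137327…
%ΔIncome = (79380 − 95000)/[( 95000 + 79380)/2] = -15620/87190 = -0.179148…
E_income = (353/2570.5) / (-15620/87190) = -0.7665…
E_income < 0 ⇒ inferior good.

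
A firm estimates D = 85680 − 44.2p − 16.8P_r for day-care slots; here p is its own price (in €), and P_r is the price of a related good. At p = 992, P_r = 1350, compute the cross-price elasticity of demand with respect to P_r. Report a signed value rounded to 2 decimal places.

At the given values, D = 85680 − 44.2(992) − 16.8(1350) = 19153.6.
∂D/∂P_r = -16.8.
E = (-16.8) × (1350/19153.6) = -1.1841…

-1.18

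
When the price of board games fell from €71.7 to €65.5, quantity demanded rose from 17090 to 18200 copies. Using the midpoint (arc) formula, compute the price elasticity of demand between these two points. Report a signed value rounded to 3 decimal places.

-0.696

%ΔQ = (18200 − 17090) / [(17090 + 18200)/2] = 1110/17645 = 0.062907…
%ΔP = (65.5 − 71.7) / [(71.7 + 65.5)/2] = -6.2/68.6 = -0.090379…
Arc Ed = %ΔQ / %ΔP = (1110/17645) / (-6.2/68.6) = -0.69603…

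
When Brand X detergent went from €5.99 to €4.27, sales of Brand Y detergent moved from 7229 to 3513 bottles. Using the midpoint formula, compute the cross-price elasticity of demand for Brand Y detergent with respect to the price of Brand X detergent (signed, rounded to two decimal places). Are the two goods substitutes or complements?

2.06; substitutes

%ΔQ_{Brand Y detergent} = (3513 − 7229)/avg = -3716/5371 = -0.691863…
%ΔP_{Brand X detergent} = (4.27 − 5.99)/avg = -1.72/5.13 = -0.335282…
E_cross = (-3716/5371) / (-1.72/5.13) = 2.0635…
E_cross > 0 ⇒ the goods are substitutes.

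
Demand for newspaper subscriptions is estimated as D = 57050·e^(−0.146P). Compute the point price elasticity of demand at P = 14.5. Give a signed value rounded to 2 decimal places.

-2.12

dD/dP = −0.146·D = -1002.78. At P = 14.5, D = 6868.38.
Ed = (dD/dP)·(P/D) = (-1002.78) × (14.5/6868.38) = -2.117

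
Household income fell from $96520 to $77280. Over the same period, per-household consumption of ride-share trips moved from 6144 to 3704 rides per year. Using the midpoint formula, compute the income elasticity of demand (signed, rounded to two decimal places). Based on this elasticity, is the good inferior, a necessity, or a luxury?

%ΔQ = (3704 − 6144)/[( 6144 + 3704)/2] = -2440/4924 = -0.495532…
%ΔIncome = (77280 − 96520)/[( 96520 + 77280)/2] = -19240/86900 = -0.221403…
E_income = (-2440/4924) / (-19240/86900) = 2.2381…
E_income > 1 ⇒ normal good, luxury.

2.24; luxury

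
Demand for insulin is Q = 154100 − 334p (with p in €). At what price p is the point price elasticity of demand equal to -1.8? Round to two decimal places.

Ed = −334p/(154100 − 334p). Set this equal to -1.8:
334p = 1.8·(154100 − 334p) ⇒ 334p(1 + 1.8) = 1.8·154100
p = 1.8·154100 / (334·2.8) = 296.5996…

296.60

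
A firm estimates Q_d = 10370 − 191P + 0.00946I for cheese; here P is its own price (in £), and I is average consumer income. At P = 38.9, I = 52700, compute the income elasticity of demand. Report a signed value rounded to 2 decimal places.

At the given values, Q_d = 10370 − 191(38.9) + 0.00946(52700) = 3438.642.
∂Q_d/∂I = 0.00946.
E = (0.00946) × (52700/3438.642) = 0.1449…

0.14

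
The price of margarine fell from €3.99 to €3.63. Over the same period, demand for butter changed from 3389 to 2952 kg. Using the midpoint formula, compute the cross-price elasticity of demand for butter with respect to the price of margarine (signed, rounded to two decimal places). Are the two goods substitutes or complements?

%ΔQ_{butter} = (2952 − 3389)/avg = -437/3170.5 = -0.137833…
%ΔP_{margarine} = (3.63 − 3.99)/avg = -0.36/3.81 = -0.094488…
E_cross = (-437/3170.5) / (-0.36/3.81) = 1.4587…
E_cross > 0 ⇒ the goods are substitutes.

1.46; substitutes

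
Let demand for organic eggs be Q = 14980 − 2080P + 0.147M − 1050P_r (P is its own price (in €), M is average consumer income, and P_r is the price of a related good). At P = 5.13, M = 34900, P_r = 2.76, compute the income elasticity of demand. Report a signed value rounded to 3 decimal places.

0.784

At the given values, Q = 14980 − 2080(5.13) + 0.147(34900) − 1050(2.76) = 6541.9.
∂Q/∂M = 0.147.
E = (0.147) × (34900/6541.9) = 0.78422…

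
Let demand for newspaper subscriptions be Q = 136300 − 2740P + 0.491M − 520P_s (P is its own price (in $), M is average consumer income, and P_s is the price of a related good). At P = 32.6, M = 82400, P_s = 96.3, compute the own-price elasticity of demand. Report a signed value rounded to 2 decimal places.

At the given values, Q = 136300 − 2740(32.6) + 0.491(82400) − 520(96.3) = 37358.4.
∂Q/∂P = −2740.
E = (-2740) × (32.6/37358.4) = -2.3910…

-2.39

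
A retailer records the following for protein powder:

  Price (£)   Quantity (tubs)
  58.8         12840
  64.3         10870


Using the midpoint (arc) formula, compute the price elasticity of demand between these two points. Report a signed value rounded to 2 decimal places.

%ΔQ = (10870 − 12840) / [(12840 + 10870)/2] = -1970/11855 = -0.166174…
%ΔP = (64.3 − 58.8) / [(58.8 + 64.3)/2] = 5.5/61.55 = 0.089358…
Arc Ed = %ΔQ / %ΔP = (-1970/11855) / (5.5/61.55) = -1.8596…

-1.86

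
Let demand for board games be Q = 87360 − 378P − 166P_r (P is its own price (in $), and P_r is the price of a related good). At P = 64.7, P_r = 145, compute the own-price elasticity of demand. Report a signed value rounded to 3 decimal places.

At the given values, Q = 87360 − 378(64.7) − 166(145) = 38833.4.
∂Q/∂P = −378.
E = (-378) × (64.7/38833.4) = -0.62978…

-0.630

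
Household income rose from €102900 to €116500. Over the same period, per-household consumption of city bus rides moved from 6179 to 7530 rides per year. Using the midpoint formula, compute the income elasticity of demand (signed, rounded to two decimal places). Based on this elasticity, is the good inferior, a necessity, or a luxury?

1.59; luxury

%ΔQ = (7530 − 6179)/[( 6179 + 7530)/2] = 1351/6854.5 = 0.197096…
%ΔIncome = (116500 − 102900)/[( 102900 + 116500)/2] = 13600/109700 = 0.123974…
E_income = (1351/6854.5) / (13600/109700) = 1.5898…
E_income > 1 ⇒ normal good, luxury.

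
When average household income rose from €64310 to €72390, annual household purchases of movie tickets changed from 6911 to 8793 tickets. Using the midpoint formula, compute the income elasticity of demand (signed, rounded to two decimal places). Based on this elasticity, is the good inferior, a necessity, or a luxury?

2.03; luxury

%ΔQ = (8793 − 6911)/[( 6911 + 8793)/2] = 1882/7852 = 0.239684…
%ΔIncome = (72390 − 64310)/[( 64310 + 72390)/2] = 8080/68350 = 0.118215…
E_income = (1882/7852) / (8080/68350) = 2.0275…
E_income > 1 ⇒ normal good, luxury.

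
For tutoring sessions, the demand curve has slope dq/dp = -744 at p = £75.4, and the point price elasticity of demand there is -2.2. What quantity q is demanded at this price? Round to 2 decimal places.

Ed = (dq/dp)·(p/q) ⇒ q = (dq/dp)·p/Ed = (-744)·75.4/(-2.2) = 25498.9090…

25498.91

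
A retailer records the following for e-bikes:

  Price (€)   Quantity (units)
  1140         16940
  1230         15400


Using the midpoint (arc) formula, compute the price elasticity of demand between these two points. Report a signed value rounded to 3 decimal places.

-1.254

%ΔQ = (15400 − 16940) / [(16940 + 15400)/2] = -1540/16170 = -0.095238…
%ΔP = (1230 − 1140) / [(1140 + 1230)/2] = 90/1185 = 0.075949…
Arc Ed = %ΔQ / %ΔP = (-1540/16170) / (90/1185) = -1.25396…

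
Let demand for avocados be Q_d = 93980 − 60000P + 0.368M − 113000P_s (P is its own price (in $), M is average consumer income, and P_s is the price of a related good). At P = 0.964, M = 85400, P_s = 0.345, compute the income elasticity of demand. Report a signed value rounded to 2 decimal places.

1.10

At the given values, Q_d = 93980 − 60000(0.964) + 0.368(85400) − 113000(0.345) = 28582.2.
∂Q_d/∂M = 0.368.
E = (0.368) × (85400/28582.2) = 1.0995…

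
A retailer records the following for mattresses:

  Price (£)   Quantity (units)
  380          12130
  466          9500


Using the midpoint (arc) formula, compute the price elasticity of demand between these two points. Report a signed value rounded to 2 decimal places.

%ΔQ = (9500 − 12130) / [(12130 + 9500)/2] = -2630/10815 = -0.243180…
%ΔP = (466 − 380) / [(380 + 466)/2] = 86/423 = 0.203309…
Arc Ed = %ΔQ / %ΔP = (-2630/10815) / (86/423) = -1.1961…

-1.20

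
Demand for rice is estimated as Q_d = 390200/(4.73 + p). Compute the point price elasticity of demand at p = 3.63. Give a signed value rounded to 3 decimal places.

dQ_d/dp = −390200/(4.73 + p)² = -5583.09. At p = 3.63, Q_d = 46674.6.
Ed = (dQ_d/dp)·(p/Q_d) = (-5583.09) × (3.63/46674.6) = -0.43421…

-0.434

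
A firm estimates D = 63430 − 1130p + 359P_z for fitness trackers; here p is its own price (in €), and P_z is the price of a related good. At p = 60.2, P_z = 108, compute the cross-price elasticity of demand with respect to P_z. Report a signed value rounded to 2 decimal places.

1.13

At the given values, D = 63430 − 1130(60.2) + 359(108) = 34176.
∂D/∂P_z = 359.
E = (359) × (108/34176) = 1.1344…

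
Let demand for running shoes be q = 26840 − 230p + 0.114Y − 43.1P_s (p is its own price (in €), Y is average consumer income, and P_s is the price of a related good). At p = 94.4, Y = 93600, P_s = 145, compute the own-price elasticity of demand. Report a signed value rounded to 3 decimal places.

-2.274

At the given values, q = 26840 − 230(94.4) + 0.114(93600) − 43.1(145) = 9548.9.
∂q/∂p = −230.
E = (-230) × (94.4/9548.9) = -2.27376…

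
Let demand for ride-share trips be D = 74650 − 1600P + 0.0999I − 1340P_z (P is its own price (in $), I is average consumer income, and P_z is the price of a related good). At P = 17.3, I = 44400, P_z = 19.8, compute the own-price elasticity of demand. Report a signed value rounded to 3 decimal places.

-1.113

At the given values, D = 74650 − 1600(17.3) + 0.0999(44400) − 1340(19.8) = 24873.56.
∂D/∂P = −1600.
E = (-1600) × (17.3/24873.56) = -1.11282…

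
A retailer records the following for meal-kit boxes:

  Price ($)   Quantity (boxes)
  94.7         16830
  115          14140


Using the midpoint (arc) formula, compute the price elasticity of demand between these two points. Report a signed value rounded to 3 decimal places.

-0.897

%ΔQ = (14140 − 16830) / [(16830 + 14140)/2] = -2690/15485 = -0.173716…
%ΔP = (115 − 94.7) / [(94.7 + 115)/2] = 20.3/104.85 = 0.193609…
Arc Ed = %ΔQ / %ΔP = (-2690/15485) / (20.3/104.85) = -0.89725…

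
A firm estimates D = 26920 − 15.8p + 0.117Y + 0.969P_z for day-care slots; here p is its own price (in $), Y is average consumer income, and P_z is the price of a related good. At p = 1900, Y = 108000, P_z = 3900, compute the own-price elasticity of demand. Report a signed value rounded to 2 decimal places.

At the given values, D = 26920 − 15.8(1900) + 0.117(108000) + 0.969(3900) = 13315.1.
∂D/∂p = −15.8.
E = (-15.8) × (1900/13315.1) = -2.2545…

-2.25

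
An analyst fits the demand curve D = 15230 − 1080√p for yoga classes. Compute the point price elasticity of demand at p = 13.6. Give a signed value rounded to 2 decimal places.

dD/dp = −1080/(2√p) = -146.428. At p = 13.6, D = 11247.2.
Ed = (dD/dp)·(p/D) = (-146.428) × (13.6/11247.2) = -0.1770…

-0.18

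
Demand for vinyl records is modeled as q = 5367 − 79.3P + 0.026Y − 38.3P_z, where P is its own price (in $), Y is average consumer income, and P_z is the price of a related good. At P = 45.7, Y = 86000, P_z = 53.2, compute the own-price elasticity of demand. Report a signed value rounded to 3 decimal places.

At the given values, q = 5367 − 79.3(45.7) + 0.026(86000) − 38.3(53.2) = 1941.43.
∂q/∂P = −79.3.
E = (-79.3) × (45.7/1941.43) = -1.86667…

-1.867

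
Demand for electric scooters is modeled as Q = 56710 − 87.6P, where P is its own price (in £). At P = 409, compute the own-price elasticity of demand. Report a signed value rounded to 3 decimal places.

-1.716

At the given values, Q = 56710 − 87.6(409) = 20881.6.
∂Q/∂P = −87.6.
E = (-87.6) × (409/20881.6) = -1.71578…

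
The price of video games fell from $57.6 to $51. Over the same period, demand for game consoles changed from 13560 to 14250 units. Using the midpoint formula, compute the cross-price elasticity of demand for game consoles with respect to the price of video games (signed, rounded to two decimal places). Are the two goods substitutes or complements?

-0.41; complements

%ΔQ_{game consoles} = (14250 − 13560)/avg = 690/13905 = 0.049622…
%ΔP_{video games} = (51 − 57.6)/avg = -6.6/54.3 = -0.121546…
E_cross = (690/13905) / (-6.6/54.3) = -0.4082…
E_cross < 0 ⇒ the goods are complements.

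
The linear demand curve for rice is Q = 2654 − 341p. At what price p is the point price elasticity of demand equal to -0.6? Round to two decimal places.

2.92

Ed = −341p/(2654 − 341p). Set this equal to -0.6:
341p = 0.6·(2654 − 341p) ⇒ 341p(1 + 0.6) = 0.6·2654
p = 0.6·2654 / (341·1.6) = 2.9186…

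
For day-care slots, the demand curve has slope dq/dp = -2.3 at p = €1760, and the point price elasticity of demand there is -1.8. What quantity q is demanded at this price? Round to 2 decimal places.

2248.89

Ed = (dq/dp)·(p/q) ⇒ q = (dq/dp)·p/Ed = (-2.3)·1760/(-1.8) = 2248.8888…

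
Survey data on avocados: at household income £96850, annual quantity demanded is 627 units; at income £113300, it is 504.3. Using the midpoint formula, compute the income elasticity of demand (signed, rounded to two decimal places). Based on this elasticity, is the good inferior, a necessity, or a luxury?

-1.39; inferior

%ΔQ = (504.3 − 627)/[( 627 + 504.3)/2] = -122.7/565.65 = -0.216918…
%ΔIncome = (113300 − 96850)/[( 96850 + 113300)/2] = 16450/105075 = 0.156554…
E_income = (-122.7/565.65) / (16450/105075) = -1.3855…
E_income < 0 ⇒ inferior good.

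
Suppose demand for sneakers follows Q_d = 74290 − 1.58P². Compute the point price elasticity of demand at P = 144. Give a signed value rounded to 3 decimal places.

-1.578

dQ_d/dP = −2·1.58·P = -455.04. At P = 144, Q_d = 41527.12.
Ed = (dQ_d/dP)·(P/Q_d) = (-455.04) × (144/41527.12) = -1.57790…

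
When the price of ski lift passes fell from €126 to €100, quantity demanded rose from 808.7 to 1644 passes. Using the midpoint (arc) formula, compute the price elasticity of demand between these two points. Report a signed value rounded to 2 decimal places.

-2.96

%ΔQ = (1644 − 808.7) / [(808.7 + 1644)/2] = 835.3/1226.35 = 0.681126…
%ΔP = (100 − 126) / [(126 + 100)/2] = -26/113 = -0.230088…
Arc Ed = %ΔQ / %ΔP = (835.3/1226.35) / (-26/113) = -2.9602…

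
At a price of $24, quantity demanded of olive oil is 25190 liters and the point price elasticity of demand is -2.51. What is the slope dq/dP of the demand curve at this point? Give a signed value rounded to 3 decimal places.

Ed = (dq/dP)·(P/q) ⇒ dq/dP = Ed·q/P = (-2.51)·25190/24 = -2634.45416…

-2634.454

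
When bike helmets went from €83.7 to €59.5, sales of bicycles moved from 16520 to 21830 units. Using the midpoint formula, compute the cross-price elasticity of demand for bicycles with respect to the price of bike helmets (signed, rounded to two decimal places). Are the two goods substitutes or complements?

-0.82; complements

%ΔQ_{bicycles} = (21830 − 16520)/avg = 5310/19175 = 0.276923…
%ΔP_{bike helmets} = (59.5 − 83.7)/avg = -24.2/71.6 = -0.337988…
E_cross = (5310/19175) / (-24.2/71.6) = -0.8193…
E_cross < 0 ⇒ the goods are complements.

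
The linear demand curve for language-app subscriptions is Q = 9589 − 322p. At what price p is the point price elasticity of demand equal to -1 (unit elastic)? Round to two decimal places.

Ed = −322p/(9589 − 322p). Set this equal to -1:
322p = 1·(9589 − 322p) ⇒ 322p(1 + 1) = 1·9589
p = 1·9589 / (322·2) = 14.8897…

14.89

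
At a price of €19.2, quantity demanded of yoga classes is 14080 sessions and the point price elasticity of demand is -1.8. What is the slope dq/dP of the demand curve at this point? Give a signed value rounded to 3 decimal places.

Ed = (dq/dP)·(P/q) ⇒ dq/dP = Ed·q/P = (-1.8)·14080/19.2 = -1320

-1320.000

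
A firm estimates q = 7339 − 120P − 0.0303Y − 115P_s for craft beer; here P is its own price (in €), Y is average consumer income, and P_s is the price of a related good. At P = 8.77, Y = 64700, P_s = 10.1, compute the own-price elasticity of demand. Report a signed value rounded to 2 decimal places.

-0.33

At the given values, q = 7339 − 120(8.77) − 0.0303(64700) − 115(10.1) = 3164.69.
∂q/∂P = −120.
E = (-120) × (8.77/3164.69) = -0.3325…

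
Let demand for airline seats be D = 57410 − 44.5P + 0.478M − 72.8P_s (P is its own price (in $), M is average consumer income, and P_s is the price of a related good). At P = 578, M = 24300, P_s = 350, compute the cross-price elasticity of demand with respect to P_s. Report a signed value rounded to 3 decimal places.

At the given values, D = 57410 − 44.5(578) + 0.478(24300) − 72.8(350) = 17824.4.
∂D/∂P_s = -72.8.
E = (-72.8) × (350/17824.4) = -1.42950…

-1.430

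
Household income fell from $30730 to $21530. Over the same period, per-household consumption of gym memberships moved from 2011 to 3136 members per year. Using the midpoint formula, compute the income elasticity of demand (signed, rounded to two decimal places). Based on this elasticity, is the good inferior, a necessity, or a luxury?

%ΔQ = (3136 − 2011)/[( 2011 + 3136)/2] = 1125/2573.5 = 0.437147…
%ΔIncome = (21530 − 30730)/[( 30730 + 21530)/2] = -9200/26130 = -0.352085…
E_income = (1125/2573.5) / (-9200/26130) = -1.2415…
E_income < 0 ⇒ inferior good.

-1.24; inferior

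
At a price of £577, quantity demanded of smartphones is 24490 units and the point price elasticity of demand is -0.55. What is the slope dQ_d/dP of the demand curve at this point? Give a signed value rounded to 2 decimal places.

-23.34

Ed = (dQ_d/dP)·(P/Q_d) ⇒ dQ_d/dP = Ed·Q_d/P = (-0.55)·24490/577 = -23.3440…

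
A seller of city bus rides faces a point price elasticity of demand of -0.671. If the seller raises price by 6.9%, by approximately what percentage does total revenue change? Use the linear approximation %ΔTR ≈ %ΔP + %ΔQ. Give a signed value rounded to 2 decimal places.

+2.27%

%ΔQ ≈ Ed × %ΔP = (-0.671) × (+6.9%) = -4.6299%
%ΔTR ≈ %ΔP + %ΔQ = (+6.9%) + (-4.6299%) = +2.2701%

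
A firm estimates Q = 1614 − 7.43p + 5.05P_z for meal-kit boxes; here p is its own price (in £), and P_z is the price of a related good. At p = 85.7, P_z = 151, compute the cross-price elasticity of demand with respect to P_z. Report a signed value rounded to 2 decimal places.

0.44

At the given values, Q = 1614 − 7.43(85.7) + 5.05(151) = 1739.799.
∂Q/∂P_z = 5.05.
E = (5.05) × (151/1739.799) = 0.4382…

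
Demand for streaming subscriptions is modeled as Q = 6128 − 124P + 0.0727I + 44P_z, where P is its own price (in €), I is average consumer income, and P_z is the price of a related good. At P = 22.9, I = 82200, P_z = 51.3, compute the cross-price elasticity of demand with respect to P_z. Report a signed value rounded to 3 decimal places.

0.196

At the given values, Q = 6128 − 124(22.9) + 0.0727(82200) + 44(51.3) = 11521.54.
∂Q/∂P_z = 44.
E = (44) × (51.3/11521.54) = 0.19591…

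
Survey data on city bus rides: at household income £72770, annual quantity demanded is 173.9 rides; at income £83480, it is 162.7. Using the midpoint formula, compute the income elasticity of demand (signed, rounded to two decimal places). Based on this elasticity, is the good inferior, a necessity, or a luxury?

-0.49; inferior

%ΔQ = (162.7 − 173.9)/[( 173.9 + 162.7)/2] = -11.2/168.3 = -0.066547…
%ΔIncome = (83480 − 72770)/[( 72770 + 83480)/2] = 10710/78125 = 0.137088
E_income = (-11.2/168.3) / (10710/78125) = -0.4854…
E_income < 0 ⇒ inferior good.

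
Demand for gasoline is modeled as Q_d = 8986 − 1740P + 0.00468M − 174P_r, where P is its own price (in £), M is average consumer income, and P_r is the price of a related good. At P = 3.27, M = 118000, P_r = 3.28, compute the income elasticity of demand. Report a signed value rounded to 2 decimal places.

0.17

At the given values, Q_d = 8986 − 1740(3.27) + 0.00468(118000) − 174(3.28) = 3277.72.
∂Q_d/∂M = 0.00468.
E = (0.00468) × (118000/3277.72) = 0.1684…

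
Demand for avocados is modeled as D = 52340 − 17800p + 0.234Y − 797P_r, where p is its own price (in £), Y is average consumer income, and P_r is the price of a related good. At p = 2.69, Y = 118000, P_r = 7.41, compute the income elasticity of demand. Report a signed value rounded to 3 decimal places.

At the given values, D = 52340 − 17800(2.69) + 0.234(118000) − 797(7.41) = 26164.23.
∂D/∂Y = 0.234.
E = (0.234) × (118000/26164.23) = 1.05533…

1.055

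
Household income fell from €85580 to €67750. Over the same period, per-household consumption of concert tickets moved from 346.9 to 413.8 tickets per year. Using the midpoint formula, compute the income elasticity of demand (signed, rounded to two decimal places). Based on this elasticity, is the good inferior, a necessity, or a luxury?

%ΔQ = (413.8 − 346.9)/[( 346.9 + 413.8)/2] = 66.9/380.35 = 0.175890…
%ΔIncome = (67750 − 85580)/[( 85580 + 67750)/2] = -17830/76665 = -0.232570…
E_income = (66.9/380.35) / (-17830/76665) = -0.7562…
E_income < 0 ⇒ inferior good.

-0.76; inferior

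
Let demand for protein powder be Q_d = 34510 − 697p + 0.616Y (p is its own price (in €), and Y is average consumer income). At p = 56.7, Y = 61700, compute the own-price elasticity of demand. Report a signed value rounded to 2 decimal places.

-1.20

At the given values, Q_d = 34510 − 697(56.7) + 0.616(61700) = 32997.3.
∂Q_d/∂p = −697.
E = (-697) × (56.7/32997.3) = -1.1976…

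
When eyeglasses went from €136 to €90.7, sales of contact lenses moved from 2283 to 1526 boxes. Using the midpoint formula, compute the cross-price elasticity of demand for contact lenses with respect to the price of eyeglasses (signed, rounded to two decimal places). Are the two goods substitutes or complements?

0.99; substitutes

%ΔQ_{contact lenses} = (1526 − 2283)/avg = -757/1904.5 = -0.397479…
%ΔP_{eyeglasses} = (90.7 − 136)/avg = -45.3/113.35 = -0.399647…
E_cross = (-757/1904.5) / (-45.3/113.35) = 0.9945…
E_cross > 0 ⇒ the goods are substitutes.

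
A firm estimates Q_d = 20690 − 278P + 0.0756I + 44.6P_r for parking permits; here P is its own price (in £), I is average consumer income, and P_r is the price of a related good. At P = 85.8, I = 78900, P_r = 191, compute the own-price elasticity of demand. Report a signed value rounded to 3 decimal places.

-2.107

At the given values, Q_d = 20690 − 278(85.8) + 0.0756(78900) + 44.6(191) = 11321.04.
∂Q_d/∂P = −278.
E = (-278) × (85.8/11321.04) = -2.10690…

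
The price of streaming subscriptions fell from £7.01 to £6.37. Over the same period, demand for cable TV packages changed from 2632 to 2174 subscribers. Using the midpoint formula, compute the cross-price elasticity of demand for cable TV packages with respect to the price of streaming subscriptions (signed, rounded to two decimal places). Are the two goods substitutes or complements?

1.99; substitutes

%ΔQ_{cable TV packages} = (2174 − 2632)/avg = -458/2403 = -0.190595…
%ΔP_{streaming subscriptions} = (6.37 − 7.01)/avg = -0.64/6.69 = -0.095665…
E_cross = (-458/2403) / (-0.64/6.69) = 1.9923…
E_cross > 0 ⇒ the goods are substitutes.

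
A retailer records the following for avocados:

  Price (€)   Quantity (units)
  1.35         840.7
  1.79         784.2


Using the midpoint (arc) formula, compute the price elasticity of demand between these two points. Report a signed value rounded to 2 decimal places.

-0.25

%ΔQ = (784.2 − 840.7) / [(840.7 + 784.2)/2] = -56.5/812.45 = -0.069542…
%ΔP = (1.79 − 1.35) / [(1.35 + 1.79)/2] = 0.44/1.57 = 0.280254…
Arc Ed = %ΔQ / %ΔP = (-56.5/812.45) / (0.44/1.57) = -0.2481…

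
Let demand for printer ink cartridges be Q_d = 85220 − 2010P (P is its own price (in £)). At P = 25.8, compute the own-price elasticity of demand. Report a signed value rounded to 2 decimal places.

At the given values, Q_d = 85220 − 2010(25.8) = 33362.
∂Q_d/∂P = −2010.
E = (-2010) × (25.8/33362) = -1.5544…

-1.55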